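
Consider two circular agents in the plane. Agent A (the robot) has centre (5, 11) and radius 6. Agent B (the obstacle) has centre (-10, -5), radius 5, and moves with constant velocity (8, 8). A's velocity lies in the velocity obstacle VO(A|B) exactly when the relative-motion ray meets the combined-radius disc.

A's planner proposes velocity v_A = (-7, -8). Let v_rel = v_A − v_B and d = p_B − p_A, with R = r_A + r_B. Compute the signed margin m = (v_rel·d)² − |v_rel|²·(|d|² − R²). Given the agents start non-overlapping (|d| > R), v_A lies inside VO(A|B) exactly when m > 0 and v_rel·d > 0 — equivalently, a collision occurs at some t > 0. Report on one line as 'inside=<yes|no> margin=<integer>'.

d = (-15, -16),  |d|² = 481;  R = 6+5 = 11,  c = 481−11² = 360
v_rel = (-15, -16),  |v_rel|² = 481;  v_rel·d = (-15)·(-15) + (-16)·(-16) = 481
481·t² − 962·t + 360 = 0  ⇒  m = 481² − 481·360 = 58201
m = 58201 > 0,  v_rel·d = 481 > 0  ⇒  inside

inside=yes margin=58201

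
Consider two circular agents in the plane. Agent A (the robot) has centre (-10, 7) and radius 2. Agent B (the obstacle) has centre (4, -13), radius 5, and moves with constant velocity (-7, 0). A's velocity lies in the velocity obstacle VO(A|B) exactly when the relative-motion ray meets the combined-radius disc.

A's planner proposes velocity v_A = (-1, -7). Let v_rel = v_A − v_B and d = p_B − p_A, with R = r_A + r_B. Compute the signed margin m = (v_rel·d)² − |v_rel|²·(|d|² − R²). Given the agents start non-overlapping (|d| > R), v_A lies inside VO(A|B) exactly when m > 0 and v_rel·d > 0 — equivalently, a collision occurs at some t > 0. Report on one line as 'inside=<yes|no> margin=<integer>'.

d = (14, -20),  |d|² = 596;  R = 2+5 = 7,  c = 596−7² = 547
v_rel = (6, -7),  |v_rel|² = 85;  v_rel·d = (6)·(14) + (-7)·(-20) = 224
85·t² − 448·t + 547 = 0  ⇒  m = 224² − 85·547 = 3681
m = 3681 > 0,  v_rel·d = 224 > 0  ⇒  inside

inside=yes margin=3681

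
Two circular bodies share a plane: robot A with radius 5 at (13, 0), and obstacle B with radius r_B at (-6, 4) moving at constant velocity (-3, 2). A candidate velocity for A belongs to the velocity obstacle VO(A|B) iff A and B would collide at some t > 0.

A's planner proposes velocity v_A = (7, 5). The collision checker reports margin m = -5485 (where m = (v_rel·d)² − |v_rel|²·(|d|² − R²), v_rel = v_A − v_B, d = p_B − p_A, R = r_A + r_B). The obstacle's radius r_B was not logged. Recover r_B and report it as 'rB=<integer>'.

m = -5485
d = (-19, 4);  v_rel = (10, 3),  |v_rel|² = 109
v_rel×d = (10)·(4) − (3)·(-19) = 97
since m = R²·109 − 97²:  R² = (9409 + -5485) / 109 = 36
R = √36 = 6  ⇒  r_B = 6 − 5 = 1

rB=1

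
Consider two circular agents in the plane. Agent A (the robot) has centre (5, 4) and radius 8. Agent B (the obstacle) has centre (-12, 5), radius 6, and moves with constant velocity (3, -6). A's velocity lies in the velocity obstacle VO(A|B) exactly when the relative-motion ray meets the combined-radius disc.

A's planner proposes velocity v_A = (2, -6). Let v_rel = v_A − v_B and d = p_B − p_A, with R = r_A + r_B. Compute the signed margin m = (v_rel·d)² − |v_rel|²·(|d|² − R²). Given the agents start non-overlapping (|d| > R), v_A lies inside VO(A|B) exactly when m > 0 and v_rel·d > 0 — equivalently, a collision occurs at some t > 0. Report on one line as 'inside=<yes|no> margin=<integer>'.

d = (-17, 1),  |d|² = 290;  R = 8+6 = 14,  c = 290−14² = 94
v_rel = (-1, 0),  |v_rel|² = 1;  v_rel·d = (-1)·(-17) + (0)·(1) = 17
1·t² − 34·t + 94 = 0  ⇒  m = 17² − 1·94 = 195
m = 195 > 0,  v_rel·d = 17 > 0  ⇒  inside

inside=yes margin=195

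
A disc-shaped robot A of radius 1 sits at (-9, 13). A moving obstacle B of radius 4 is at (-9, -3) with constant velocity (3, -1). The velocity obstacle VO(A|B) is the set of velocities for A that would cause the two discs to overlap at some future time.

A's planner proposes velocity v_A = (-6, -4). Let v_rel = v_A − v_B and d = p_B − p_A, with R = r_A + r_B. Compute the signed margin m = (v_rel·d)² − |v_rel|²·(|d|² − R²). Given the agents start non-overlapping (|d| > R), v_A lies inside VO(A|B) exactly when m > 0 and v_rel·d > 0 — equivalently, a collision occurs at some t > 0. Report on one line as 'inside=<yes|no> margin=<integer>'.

d = (0, -16),  |d|² = 256;  R = 1+4 = 5,  c = 256−5² = 231
v_rel = (-9, -3),  |v_rel|² = 90;  v_rel·d = (-9)·(0) + (-3)·(-16) = 48
90·t² − 96·t + 231 = 0  ⇒  m = 48² − 90·231 = -18486
m = -18486 < 0,  v_rel·d = 48 > 0  ⇒  outside

inside=no margin=-18486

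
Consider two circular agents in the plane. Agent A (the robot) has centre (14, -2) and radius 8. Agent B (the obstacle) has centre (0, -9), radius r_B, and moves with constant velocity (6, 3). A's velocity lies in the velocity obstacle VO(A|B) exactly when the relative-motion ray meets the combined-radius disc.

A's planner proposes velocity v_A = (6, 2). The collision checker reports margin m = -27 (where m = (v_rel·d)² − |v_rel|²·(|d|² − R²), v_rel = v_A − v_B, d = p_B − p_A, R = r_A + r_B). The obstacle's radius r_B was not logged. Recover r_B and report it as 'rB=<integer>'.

m = -27
d = (-14, -7);  v_rel = (0, -1),  |v_rel|² = 1
v_rel×d = (0)·(-7) − (-1)·(-14) = -14
since m = R²·1 − (-14)²:  R² = (196 + -27) / 1 = 169
R = √169 = 13  ⇒  r_B = 13 − 8 = 5

rB=5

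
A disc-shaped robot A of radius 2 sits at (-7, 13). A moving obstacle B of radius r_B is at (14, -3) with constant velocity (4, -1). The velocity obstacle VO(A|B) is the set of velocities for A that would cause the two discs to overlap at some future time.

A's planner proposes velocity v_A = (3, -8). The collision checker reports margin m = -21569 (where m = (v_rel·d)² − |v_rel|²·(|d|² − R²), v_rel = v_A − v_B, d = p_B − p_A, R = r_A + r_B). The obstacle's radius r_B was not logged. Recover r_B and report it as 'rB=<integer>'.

m = -21569
d = (21, -16);  v_rel = (-1, -7),  |v_rel|² = 50
v_rel×d = (-1)·(-16) − (-7)·(21) = 163
since m = R²·50 − 163²:  R² = (26569 + -21569) / 50 = 100
R = √100 = 10  ⇒  r_B = 10 − 2 = 8

rB=8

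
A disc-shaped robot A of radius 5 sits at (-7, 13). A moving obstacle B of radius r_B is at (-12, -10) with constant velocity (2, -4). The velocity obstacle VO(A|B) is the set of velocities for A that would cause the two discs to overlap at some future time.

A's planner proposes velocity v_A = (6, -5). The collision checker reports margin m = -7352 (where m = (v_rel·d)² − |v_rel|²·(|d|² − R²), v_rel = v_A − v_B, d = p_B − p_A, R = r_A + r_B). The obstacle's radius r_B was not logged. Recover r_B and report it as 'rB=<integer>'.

m = -7352
d = (-5, -23);  v_rel = (4, -1),  |v_rel|² = 17
v_rel×d = (4)·(-23) − (-1)·(-5) = -97
since m = R²·17 − (-97)²:  R² = (9409 + -7352) / 17 = 121
R = √121 = 11  ⇒  r_B = 11 − 5 = 6

rB=6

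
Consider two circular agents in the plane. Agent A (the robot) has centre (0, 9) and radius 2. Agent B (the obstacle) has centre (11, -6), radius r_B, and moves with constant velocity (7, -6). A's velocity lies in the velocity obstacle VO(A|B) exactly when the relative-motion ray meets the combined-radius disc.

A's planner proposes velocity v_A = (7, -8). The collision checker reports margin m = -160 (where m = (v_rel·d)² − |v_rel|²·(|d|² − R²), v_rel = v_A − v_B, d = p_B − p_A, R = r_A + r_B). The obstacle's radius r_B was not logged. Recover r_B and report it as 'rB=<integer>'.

m = -160
d = (11, -15);  v_rel = (0, -2),  |v_rel|² = 4
v_rel×d = (0)·(-15) − (-2)·(11) = 22
since m = R²·4 − 22²:  R² = (484 + -160) / 4 = 81
R = √81 = 9  ⇒  r_B = 9 − 2 = 7

rB=7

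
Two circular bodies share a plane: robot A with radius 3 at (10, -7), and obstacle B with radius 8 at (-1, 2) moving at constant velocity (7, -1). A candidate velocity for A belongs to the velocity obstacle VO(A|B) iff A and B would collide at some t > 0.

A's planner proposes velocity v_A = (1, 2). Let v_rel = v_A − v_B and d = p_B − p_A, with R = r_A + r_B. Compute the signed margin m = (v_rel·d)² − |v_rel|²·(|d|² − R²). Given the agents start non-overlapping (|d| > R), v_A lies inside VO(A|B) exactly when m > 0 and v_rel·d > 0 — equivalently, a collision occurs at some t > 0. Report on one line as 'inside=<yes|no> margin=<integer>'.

d = (-11, 9),  |d|² = 202;  R = 3+8 = 11,  c = 202−11² = 81
v_rel = (-6, 3),  |v_rel|² = 45;  v_rel·d = (-6)·(-11) + (3)·(9) = 93
45·t² − 186·t + 81 = 0  ⇒  m = 93² − 45·81 = 5004
m = 5004 > 0,  v_rel·d = 93 > 0  ⇒  inside

inside=yes margin=5004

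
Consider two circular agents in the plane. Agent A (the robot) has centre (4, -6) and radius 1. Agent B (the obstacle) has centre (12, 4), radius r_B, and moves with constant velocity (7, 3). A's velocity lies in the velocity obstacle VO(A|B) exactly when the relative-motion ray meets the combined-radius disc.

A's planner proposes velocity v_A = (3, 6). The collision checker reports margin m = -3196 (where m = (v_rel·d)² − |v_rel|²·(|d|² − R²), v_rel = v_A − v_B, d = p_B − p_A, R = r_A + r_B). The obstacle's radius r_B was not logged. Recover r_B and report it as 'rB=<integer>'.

m = -3196
d = (8, 10);  v_rel = (-4, 3),  |v_rel|² = 25
v_rel×d = (-4)·(10) − (3)·(8) = -64
since m = R²·25 − (-64)²:  R² = (4096 + -3196) / 25 = 36
R = √36 = 6  ⇒  r_B = 6 − 1 = 5

rB=5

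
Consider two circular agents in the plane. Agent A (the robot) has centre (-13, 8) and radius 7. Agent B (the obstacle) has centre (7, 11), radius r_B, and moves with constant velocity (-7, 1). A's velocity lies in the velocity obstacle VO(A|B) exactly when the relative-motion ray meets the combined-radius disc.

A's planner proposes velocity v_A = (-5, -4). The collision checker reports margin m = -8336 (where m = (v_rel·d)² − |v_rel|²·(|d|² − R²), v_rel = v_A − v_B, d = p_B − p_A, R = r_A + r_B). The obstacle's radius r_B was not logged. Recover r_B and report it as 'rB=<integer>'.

m = -8336
d = (20, 3);  v_rel = (2, -5),  |v_rel|² = 29
v_rel×d = (2)·(3) − (-5)·(20) = 106
since m = R²·29 − 106²:  R² = (11236 + -8336) / 29 = 100
R = √100 = 10  ⇒  r_B = 10 − 7 = 3

rB=3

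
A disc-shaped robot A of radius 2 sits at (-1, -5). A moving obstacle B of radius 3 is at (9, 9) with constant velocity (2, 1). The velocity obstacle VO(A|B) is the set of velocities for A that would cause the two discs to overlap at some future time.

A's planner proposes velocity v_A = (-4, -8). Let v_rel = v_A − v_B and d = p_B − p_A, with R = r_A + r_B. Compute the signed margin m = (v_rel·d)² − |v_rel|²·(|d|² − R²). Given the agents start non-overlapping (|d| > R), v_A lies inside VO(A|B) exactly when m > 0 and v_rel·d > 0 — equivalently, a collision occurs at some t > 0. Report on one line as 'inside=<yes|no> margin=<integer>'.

d = (10, 14),  |d|² = 296;  R = 2+3 = 5,  c = 296−5² = 271
v_rel = (-6, -9),  |v_rel|² = 117;  v_rel·d = (-6)·(10) + (-9)·(14) = -186
117·t² + 372·t + 271 = 0  ⇒  m = (-186)² − 117·271 = 2889
m = 2889 > 0,  v_rel·d = -186 < 0  ⇒  outside

inside=no margin=2889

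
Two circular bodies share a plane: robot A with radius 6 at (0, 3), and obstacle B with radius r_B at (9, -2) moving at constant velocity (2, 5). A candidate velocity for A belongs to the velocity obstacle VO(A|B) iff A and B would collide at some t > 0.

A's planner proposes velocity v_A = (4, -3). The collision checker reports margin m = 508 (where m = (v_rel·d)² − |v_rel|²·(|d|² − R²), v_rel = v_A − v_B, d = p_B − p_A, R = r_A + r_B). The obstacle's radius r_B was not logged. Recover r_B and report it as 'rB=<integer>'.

m = 508
d = (9, -5);  v_rel = (2, -8),  |v_rel|² = 68
v_rel×d = (2)·(-5) − (-8)·(9) = 62
since m = R²·68 − 62²:  R² = (3844 + 508) / 68 = 64
R = √64 = 8  ⇒  r_B = 8 − 6 = 2

rB=2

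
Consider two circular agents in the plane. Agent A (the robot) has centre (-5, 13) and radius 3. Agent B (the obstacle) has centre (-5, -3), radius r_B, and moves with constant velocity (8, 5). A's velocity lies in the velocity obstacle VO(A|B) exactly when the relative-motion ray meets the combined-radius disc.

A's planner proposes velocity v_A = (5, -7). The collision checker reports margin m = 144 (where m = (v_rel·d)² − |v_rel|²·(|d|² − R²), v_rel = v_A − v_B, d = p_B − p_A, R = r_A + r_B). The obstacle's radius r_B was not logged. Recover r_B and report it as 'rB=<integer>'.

m = 144
d = (0, -16);  v_rel = (-3, -12),  |v_rel|² = 153
v_rel×d = (-3)·(-16) − (-12)·(0) = 48
since m = R²·153 − 48²:  R² = (2304 + 144) / 153 = 16
R = √16 = 4  ⇒  r_B = 4 − 3 = 1

rB=1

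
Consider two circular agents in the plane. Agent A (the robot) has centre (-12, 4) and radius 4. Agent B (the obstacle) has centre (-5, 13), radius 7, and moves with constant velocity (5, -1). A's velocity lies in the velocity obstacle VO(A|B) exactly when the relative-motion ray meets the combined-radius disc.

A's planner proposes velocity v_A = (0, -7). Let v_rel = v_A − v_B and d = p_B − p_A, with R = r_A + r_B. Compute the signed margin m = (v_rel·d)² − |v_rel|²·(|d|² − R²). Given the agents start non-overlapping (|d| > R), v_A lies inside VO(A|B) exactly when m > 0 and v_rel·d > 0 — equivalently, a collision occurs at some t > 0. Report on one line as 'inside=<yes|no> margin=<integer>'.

d = (7, 9),  |d|² = 130;  R = 4+7 = 11,  c = 130−11² = 9
v_rel = (-5, -6),  |v_rel|² = 61;  v_rel·d = (-5)·(7) + (-6)·(9) = -89
61·t² + 178·t + 9 = 0  ⇒  m = (-89)² − 61·9 = 7372
m = 7372 > 0,  v_rel·d = -89 < 0  ⇒  outside

inside=no margin=7372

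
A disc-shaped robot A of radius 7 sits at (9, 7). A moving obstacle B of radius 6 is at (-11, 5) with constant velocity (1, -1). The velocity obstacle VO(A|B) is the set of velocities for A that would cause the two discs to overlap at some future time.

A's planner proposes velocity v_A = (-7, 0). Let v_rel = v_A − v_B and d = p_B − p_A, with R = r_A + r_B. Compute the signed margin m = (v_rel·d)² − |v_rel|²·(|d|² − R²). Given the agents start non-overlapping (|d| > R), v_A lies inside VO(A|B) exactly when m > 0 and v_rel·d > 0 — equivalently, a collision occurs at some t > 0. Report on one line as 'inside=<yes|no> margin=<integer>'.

d = (-20, -2),  |d|² = 404;  R = 7+6 = 13,  c = 404−13² = 235
v_rel = (-8, 1),  |v_rel|² = 65;  v_rel·d = (-8)·(-20) + (1)·(-2) = 158
65·t² − 316·t + 235 = 0  ⇒  m = 158² − 65·235 = 9689
m = 9689 > 0,  v_rel·d = 158 > 0  ⇒  inside

inside=yes margin=9689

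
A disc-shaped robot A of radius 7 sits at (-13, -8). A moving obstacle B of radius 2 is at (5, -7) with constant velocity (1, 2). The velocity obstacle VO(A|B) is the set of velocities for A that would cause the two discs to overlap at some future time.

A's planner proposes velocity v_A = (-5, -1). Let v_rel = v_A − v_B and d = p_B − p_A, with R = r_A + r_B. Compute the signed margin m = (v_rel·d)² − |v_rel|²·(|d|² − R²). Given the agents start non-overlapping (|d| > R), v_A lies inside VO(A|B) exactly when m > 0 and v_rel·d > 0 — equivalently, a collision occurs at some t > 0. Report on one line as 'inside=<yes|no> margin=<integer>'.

d = (18, 1),  |d|² = 325;  R = 7+2 = 9,  c = 325−9² = 244
v_rel = (-6, -3),  |v_rel|² = 45;  v_rel·d = (-6)·(18) + (-3)·(1) = -111
45·t² + 222·t + 244 = 0  ⇒  m = (-111)² − 45·244 = 1341
m = 1341 > 0,  v_rel·d = -111 < 0  ⇒  outside

inside=no margin=1341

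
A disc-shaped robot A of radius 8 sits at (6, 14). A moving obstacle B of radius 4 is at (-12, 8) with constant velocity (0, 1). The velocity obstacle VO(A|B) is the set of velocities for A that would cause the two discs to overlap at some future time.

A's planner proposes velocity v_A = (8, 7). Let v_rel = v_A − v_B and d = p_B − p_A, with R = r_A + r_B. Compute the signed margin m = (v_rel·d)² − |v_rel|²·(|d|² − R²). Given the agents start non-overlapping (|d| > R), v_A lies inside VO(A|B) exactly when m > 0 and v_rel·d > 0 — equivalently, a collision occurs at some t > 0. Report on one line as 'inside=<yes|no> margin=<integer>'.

d = (-18, -6),  |d|² = 360;  R = 8+4 = 12,  c = 360−12² = 216
v_rel = (8, 6),  |v_rel|² = 100;  v_rel·d = (8)·(-18) + (6)·(-6) = -180
100·t² + 360·t + 216 = 0  ⇒  m = (-180)² − 100·216 = 10800
m = 10800 > 0,  v_rel·d = -180 < 0  ⇒  outside

inside=no margin=10800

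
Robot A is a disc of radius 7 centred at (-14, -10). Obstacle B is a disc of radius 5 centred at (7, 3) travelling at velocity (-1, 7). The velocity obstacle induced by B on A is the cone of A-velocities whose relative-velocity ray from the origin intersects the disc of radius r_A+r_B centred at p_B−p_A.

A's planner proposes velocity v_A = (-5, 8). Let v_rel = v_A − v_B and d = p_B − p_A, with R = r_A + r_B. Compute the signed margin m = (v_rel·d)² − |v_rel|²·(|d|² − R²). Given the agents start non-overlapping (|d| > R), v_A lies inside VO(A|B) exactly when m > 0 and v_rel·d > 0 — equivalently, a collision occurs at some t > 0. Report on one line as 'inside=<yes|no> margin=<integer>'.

d = (21, 13),  |d|² = 610;  R = 7+5 = 12,  c = 610−12² = 466
v_rel = (-4, 1),  |v_rel|² = 17;  v_rel·d = (-4)·(21) + (1)·(13) = -71
17·t² + 142·t + 466 = 0  ⇒  m = (-71)² − 17·466 = -2881
m = -2881 < 0,  v_rel·d = -71 < 0  ⇒  outside

inside=no margin=-2881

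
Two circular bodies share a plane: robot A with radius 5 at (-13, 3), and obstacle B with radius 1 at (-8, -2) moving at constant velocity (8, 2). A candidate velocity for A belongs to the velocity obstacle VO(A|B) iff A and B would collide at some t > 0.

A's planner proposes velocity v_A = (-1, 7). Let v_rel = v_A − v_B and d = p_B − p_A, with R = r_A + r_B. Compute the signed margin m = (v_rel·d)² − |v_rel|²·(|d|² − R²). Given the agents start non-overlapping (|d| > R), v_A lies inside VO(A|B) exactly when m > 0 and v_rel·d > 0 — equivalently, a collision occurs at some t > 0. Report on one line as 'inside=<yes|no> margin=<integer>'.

d = (5, -5),  |d|² = 50;  R = 5+1 = 6,  c = 50−6² = 14
v_rel = (-9, 5),  |v_rel|² = 106;  v_rel·d = (-9)·(5) + (5)·(-5) = -70
106·t² + 140·t + 14 = 0  ⇒  m = (-70)² − 106·14 = 3416
m = 3416 > 0,  v_rel·d = -70 < 0  ⇒  outside

inside=no margin=3416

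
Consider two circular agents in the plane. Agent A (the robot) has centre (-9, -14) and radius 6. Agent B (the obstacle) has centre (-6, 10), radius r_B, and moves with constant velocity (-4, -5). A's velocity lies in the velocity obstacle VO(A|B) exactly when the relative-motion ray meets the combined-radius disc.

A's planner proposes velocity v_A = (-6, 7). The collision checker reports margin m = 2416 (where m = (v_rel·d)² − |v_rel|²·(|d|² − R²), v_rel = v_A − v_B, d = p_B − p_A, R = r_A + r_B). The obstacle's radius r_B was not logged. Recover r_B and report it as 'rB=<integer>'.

m = 2416
d = (3, 24);  v_rel = (-2, 12),  |v_rel|² = 148
v_rel×d = (-2)·(24) − (12)·(3) = -84
since m = R²·148 − (-84)²:  R² = (7056 + 2416) / 148 = 64
R = √64 = 8  ⇒  r_B = 8 − 6 = 2

rB=2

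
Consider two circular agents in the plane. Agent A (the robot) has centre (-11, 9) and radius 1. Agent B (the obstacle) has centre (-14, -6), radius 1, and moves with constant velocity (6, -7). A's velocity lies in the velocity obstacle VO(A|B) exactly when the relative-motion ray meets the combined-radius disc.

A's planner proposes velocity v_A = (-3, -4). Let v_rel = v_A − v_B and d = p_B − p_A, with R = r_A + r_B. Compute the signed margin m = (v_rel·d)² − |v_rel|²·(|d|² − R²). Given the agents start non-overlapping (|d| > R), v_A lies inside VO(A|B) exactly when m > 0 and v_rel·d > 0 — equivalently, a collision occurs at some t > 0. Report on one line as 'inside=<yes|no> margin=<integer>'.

d = (-3, -15),  |d|² = 234;  R = 1+1 = 2,  c = 234−2² = 230
v_rel = (-9, 3),  |v_rel|² = 90;  v_rel·d = (-9)·(-3) + (3)·(-15) = -18
90·t² + 36·t + 230 = 0  ⇒  m = (-18)² − 90·230 = -20376
m = -20376 < 0,  v_rel·d = -18 < 0  ⇒  outside

inside=no margin=-20376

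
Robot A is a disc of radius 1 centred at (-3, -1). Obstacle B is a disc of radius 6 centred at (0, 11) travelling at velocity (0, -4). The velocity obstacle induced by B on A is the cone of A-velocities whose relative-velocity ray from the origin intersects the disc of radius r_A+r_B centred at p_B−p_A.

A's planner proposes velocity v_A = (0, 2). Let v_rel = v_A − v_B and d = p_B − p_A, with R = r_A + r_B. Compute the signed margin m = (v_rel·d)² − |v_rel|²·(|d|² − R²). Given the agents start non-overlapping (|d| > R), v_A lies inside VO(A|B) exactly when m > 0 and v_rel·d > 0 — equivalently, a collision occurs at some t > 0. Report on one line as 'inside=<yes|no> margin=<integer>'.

d = (3, 12),  |d|² = 153;  R = 1+6 = 7,  c = 153−7² = 104
v_rel = (0, 6),  |v_rel|² = 36;  v_rel·d = (0)·(3) + (6)·(12) = 72
36·t² − 144·t + 104 = 0  ⇒  m = 72² − 36·104 = 1440
m = 1440 > 0,  v_rel·d = 72 > 0  ⇒  inside

inside=yes margin=1440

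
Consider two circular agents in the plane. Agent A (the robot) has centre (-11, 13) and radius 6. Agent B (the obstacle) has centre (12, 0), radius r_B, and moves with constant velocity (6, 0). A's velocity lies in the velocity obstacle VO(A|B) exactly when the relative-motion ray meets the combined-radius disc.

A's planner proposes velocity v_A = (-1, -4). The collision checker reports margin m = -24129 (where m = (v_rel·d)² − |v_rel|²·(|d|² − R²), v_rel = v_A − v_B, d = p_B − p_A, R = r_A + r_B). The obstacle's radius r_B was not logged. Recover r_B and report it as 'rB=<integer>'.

m = -24129
d = (23, -13);  v_rel = (-7, -4),  |v_rel|² = 65
v_rel×d = (-7)·(-13) − (-4)·(23) = 183
since m = R²·65 − 183²:  R² = (33489 + -24129) / 65 = 144
R = √144 = 12  ⇒  r_B = 12 − 6 = 6

rB=6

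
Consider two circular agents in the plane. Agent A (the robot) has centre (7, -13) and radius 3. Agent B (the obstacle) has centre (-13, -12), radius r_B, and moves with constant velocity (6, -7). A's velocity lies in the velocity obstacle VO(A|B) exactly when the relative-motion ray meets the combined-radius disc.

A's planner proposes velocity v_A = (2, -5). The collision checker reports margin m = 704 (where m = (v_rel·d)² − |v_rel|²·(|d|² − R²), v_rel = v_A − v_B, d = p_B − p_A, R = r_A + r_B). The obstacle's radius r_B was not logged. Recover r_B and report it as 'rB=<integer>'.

m = 704
d = (-20, 1);  v_rel = (-4, 2),  |v_rel|² = 20
v_rel×d = (-4)·(1) − (2)·(-20) = 36
since m = R²·20 − 36²:  R² = (1296 + 704) / 20 = 100
R = √100 = 10  ⇒  r_B = 10 − 3 = 7

rB=7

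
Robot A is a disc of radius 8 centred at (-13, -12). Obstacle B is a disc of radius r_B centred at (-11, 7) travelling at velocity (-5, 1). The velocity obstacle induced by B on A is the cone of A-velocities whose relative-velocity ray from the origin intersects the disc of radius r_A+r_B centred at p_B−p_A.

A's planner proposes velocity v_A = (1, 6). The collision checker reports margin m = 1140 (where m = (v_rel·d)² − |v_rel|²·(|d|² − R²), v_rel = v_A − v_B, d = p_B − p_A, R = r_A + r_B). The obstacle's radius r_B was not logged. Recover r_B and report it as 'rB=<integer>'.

m = 1140
d = (2, 19);  v_rel = (6, 5),  |v_rel|² = 61
v_rel×d = (6)·(19) − (5)·(2) = 104
since m = R²·61 − 104²:  R² = (10816 + 1140) / 61 = 196
R = √196 = 14  ⇒  r_B = 14 − 8 = 6

rB=6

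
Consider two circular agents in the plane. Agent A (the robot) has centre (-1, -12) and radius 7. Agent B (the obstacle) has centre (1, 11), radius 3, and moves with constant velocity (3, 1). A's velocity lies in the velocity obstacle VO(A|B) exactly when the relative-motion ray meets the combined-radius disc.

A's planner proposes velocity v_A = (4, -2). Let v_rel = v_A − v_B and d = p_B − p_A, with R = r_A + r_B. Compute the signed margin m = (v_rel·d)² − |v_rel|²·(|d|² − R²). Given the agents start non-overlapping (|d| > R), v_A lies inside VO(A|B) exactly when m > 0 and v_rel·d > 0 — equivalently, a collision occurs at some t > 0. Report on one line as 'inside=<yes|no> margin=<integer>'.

d = (2, 23),  |d|² = 533;  R = 7+3 = 10,  c = 533−10² = 433
v_rel = (1, -3),  |v_rel|² = 10;  v_rel·d = (1)·(2) + (-3)·(23) = -67
10·t² + 134·t + 433 = 0  ⇒  m = (-67)² − 10·433 = 159
m = 159 > 0,  v_rel·d = -67 < 0  ⇒  outside

inside=no margin=159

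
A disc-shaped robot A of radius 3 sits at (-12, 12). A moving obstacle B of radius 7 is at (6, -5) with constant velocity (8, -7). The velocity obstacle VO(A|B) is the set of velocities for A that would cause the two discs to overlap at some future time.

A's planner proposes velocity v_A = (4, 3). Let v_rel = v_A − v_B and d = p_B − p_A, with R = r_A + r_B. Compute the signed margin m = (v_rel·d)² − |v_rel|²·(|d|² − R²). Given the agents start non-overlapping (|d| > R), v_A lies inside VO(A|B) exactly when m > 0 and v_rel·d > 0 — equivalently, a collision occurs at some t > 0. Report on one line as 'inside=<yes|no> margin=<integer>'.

d = (18, -17),  |d|² = 613;  R = 3+7 = 10,  c = 613−10² = 513
v_rel = (-4, 10),  |v_rel|² = 116;  v_rel·d = (-4)·(18) + (10)·(-17) = -242
116·t² + 484·t + 513 = 0  ⇒  m = (-242)² − 116·513 = -944
m = -944 < 0,  v_rel·d = -242 < 0  ⇒  outside

inside=no margin=-944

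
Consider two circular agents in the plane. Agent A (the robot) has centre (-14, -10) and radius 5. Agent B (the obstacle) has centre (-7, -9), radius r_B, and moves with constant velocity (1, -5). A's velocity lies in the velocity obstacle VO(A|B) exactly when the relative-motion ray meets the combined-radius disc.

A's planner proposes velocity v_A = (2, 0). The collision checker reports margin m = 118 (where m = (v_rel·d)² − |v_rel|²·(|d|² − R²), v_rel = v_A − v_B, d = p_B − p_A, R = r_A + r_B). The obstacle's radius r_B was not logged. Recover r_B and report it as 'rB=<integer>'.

m = 118
d = (7, 1);  v_rel = (1, 5),  |v_rel|² = 26
v_rel×d = (1)·(1) − (5)·(7) = -34
since m = R²·26 − (-34)²:  R² = (1156 + 118) / 26 = 49
R = √49 = 7  ⇒  r_B = 7 − 5 = 2

rB=2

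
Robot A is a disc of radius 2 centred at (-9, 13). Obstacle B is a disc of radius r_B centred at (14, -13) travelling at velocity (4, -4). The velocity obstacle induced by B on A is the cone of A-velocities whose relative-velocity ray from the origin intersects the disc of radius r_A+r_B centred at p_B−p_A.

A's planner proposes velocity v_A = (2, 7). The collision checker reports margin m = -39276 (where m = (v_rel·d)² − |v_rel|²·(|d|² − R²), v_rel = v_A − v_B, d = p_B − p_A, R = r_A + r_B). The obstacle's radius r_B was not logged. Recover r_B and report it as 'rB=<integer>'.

m = -39276
d = (23, -26);  v_rel = (-2, 11),  |v_rel|² = 125
v_rel×d = (-2)·(-26) − (11)·(23) = -201
since m = R²·125 − (-201)²:  R² = (40401 + -39276) / 125 = 9
R = √9 = 3  ⇒  r_B = 3 − 2 = 1

rB=1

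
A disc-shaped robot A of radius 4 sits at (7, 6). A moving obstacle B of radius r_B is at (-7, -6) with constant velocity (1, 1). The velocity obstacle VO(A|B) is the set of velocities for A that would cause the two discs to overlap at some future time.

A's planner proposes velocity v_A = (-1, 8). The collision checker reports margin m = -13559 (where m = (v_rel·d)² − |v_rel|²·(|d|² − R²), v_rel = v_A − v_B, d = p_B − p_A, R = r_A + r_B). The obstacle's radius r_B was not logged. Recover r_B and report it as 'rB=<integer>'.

m = -13559
d = (-14, -12);  v_rel = (-2, 7),  |v_rel|² = 53
v_rel×d = (-2)·(-12) − (7)·(-14) = 122
since m = R²·53 − 122²:  R² = (14884 + -13559) / 53 = 25
R = √25 = 5  ⇒  r_B = 5 − 4 = 1

rB=1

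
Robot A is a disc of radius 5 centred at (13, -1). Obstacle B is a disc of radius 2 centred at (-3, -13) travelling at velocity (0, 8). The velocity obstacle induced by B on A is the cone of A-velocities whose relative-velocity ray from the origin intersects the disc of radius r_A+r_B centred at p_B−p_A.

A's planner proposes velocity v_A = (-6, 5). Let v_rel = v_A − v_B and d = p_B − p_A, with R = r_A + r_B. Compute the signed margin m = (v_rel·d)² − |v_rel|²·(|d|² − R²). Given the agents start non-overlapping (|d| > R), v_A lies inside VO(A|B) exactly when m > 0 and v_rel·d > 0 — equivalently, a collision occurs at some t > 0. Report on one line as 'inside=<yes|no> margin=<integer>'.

d = (-16, -12),  |d|² = 400;  R = 5+2 = 7,  c = 400−7² = 351
v_rel = (-6, -3),  |v_rel|² = 45;  v_rel·d = (-6)·(-16) + (-3)·(-12) = 132
45·t² − 264·t + 351 = 0  ⇒  m = 132² − 45·351 = 1629
m = 1629 > 0,  v_rel·d = 132 > 0  ⇒  inside

inside=yes margin=1629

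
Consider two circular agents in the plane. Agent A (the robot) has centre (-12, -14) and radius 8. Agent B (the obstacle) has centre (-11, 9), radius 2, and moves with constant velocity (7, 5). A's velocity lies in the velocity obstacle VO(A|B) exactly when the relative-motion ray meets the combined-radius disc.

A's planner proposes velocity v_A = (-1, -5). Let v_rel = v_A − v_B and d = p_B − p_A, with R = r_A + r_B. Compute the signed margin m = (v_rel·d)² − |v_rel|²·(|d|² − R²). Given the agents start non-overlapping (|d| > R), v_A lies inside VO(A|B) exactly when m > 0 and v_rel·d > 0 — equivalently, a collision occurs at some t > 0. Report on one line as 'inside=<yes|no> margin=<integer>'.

d = (1, 23),  |d|² = 530;  R = 8+2 = 10,  c = 530−10² = 430
v_rel = (-8, -10),  |v_rel|² = 164;  v_rel·d = (-8)·(1) + (-10)·(23) = -238
164·t² + 476·t + 430 = 0  ⇒  m = (-238)² − 164·430 = -13876
m = -13876 < 0,  v_rel·d = -238 < 0  ⇒  outside

inside=no margin=-13876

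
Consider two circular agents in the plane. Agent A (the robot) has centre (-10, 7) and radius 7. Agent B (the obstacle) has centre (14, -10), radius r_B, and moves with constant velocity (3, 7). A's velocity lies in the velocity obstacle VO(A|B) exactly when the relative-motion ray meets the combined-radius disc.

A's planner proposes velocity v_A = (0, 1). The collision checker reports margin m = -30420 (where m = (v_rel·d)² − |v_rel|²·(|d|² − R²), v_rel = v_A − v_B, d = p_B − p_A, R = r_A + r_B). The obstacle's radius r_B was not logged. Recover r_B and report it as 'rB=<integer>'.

m = -30420
d = (24, -17);  v_rel = (-3, -6),  |v_rel|² = 45
v_rel×d = (-3)·(-17) − (-6)·(24) = 195
since m = R²·45 − 195²:  R² = (38025 + -30420) / 45 = 169
R = √169 = 13  ⇒  r_B = 13 − 7 = 6

rB=6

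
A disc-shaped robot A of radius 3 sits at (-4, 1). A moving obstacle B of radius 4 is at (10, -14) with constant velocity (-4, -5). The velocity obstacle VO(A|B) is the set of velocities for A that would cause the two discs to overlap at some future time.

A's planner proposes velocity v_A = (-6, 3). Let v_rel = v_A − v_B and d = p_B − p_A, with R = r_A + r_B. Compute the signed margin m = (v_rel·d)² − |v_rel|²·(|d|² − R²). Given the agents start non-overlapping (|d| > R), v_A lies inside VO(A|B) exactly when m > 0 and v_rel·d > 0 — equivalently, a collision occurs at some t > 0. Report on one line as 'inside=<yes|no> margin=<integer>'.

d = (14, -15),  |d|² = 421;  R = 3+4 = 7,  c = 421−7² = 372
v_rel = (-2, 8),  |v_rel|² = 68;  v_rel·d = (-2)·(14) + (8)·(-15) = -148
68·t² + 296·t + 372 = 0  ⇒  m = (-148)² − 68·372 = -3392
m = -3392 < 0,  v_rel·d = -148 < 0  ⇒  outside

inside=no margin=-3392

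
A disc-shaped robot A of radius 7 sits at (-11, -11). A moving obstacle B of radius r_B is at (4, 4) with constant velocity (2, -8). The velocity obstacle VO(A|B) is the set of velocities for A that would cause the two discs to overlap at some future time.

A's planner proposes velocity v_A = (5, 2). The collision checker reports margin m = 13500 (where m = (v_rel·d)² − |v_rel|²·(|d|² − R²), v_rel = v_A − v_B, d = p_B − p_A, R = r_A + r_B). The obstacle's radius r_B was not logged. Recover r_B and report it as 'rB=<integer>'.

m = 13500
d = (15, 15);  v_rel = (3, 10),  |v_rel|² = 109
v_rel×d = (3)·(15) − (10)·(15) = -105
since m = R²·109 − (-105)²:  R² = (11025 + 13500) / 109 = 225
R = √225 = 15  ⇒  r_B = 15 − 7 = 8

rB=8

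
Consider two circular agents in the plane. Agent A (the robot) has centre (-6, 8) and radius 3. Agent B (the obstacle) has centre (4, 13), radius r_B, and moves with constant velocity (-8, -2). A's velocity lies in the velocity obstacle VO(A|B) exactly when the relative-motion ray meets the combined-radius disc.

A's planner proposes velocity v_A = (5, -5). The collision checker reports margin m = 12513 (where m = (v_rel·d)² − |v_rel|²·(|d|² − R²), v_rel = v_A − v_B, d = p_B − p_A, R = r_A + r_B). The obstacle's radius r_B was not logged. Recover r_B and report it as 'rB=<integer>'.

m = 12513
d = (10, 5);  v_rel = (13, -3),  |v_rel|² = 178
v_rel×d = (13)·(5) − (-3)·(10) = 95
since m = R²·178 − 95²:  R² = (9025 + 12513) / 178 = 121
R = √121 = 11  ⇒  r_B = 11 − 3 = 8

rB=8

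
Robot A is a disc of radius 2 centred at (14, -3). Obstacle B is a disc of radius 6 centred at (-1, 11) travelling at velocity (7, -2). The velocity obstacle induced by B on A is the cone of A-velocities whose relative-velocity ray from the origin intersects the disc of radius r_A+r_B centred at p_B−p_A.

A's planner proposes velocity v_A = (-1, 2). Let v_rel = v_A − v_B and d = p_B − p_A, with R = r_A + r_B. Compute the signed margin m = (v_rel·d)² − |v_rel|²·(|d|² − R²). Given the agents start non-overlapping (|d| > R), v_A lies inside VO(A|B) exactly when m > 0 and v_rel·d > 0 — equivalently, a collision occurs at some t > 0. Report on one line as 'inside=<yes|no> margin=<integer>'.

d = (-15, 14),  |d|² = 421;  R = 2+6 = 8,  c = 421−8² = 357
v_rel = (-8, 4),  |v_rel|² = 80;  v_rel·d = (-8)·(-15) + (4)·(14) = 176
80·t² − 352·t + 357 = 0  ⇒  m = 176² − 80·357 = 2416
m = 2416 > 0,  v_rel·d = 176 > 0  ⇒  inside

inside=yes margin=2416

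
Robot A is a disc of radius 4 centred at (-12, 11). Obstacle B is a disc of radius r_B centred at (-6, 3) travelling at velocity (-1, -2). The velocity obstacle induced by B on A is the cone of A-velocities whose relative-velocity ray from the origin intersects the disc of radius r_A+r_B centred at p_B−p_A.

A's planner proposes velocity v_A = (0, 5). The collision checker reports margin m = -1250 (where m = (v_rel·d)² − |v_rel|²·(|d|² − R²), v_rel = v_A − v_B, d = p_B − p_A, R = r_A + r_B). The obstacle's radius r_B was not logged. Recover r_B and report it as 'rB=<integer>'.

m = -1250
d = (6, -8);  v_rel = (1, 7),  |v_rel|² = 50
v_rel×d = (1)·(-8) − (7)·(6) = -50
since m = R²·50 − (-50)²:  R² = (2500 + -1250) / 50 = 25
R = √25 = 5  ⇒  r_B = 5 − 4 = 1

rB=1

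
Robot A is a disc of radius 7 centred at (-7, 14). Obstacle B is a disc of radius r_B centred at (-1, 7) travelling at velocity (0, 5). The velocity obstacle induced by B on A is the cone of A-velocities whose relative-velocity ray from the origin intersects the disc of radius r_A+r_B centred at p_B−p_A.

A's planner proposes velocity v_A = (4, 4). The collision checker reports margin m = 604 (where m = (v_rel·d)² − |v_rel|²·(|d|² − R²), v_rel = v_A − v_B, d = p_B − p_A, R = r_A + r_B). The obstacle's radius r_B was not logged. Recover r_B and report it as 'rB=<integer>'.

m = 604
d = (6, -7);  v_rel = (4, -1),  |v_rel|² = 17
v_rel×d = (4)·(-7) − (-1)·(6) = -22
since m = R²·17 − (-22)²:  R² = (484 + 604) / 17 = 64
R = √64 = 8  ⇒  r_B = 8 − 7 = 1

rB=1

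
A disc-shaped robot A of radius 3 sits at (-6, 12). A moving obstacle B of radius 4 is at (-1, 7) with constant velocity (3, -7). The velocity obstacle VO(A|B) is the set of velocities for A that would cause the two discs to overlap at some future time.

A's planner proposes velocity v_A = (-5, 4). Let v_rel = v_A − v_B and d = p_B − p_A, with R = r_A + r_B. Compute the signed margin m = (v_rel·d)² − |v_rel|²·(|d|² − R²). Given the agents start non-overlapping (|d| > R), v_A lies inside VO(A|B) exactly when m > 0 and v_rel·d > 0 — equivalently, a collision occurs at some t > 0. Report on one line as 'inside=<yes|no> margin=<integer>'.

d = (5, -5),  |d|² = 50;  R = 3+4 = 7,  c = 50−7² = 1
v_rel = (-8, 11),  |v_rel|² = 185;  v_rel·d = (-8)·(5) + (11)·(-5) = -95
185·t² + 190·t + 1 = 0  ⇒  m = (-95)² − 185·1 = 8840
m = 8840 > 0,  v_rel·d = -95 < 0  ⇒  outside

inside=no margin=8840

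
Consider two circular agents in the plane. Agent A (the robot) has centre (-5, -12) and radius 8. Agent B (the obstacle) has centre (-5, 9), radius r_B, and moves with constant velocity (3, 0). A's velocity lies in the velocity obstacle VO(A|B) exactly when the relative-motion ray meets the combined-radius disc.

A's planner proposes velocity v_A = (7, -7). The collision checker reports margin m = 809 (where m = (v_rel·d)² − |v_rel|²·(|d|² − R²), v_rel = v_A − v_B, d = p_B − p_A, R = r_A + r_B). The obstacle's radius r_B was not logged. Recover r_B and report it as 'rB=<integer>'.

m = 809
d = (0, 21);  v_rel = (4, -7),  |v_rel|² = 65
v_rel×d = (4)·(21) − (-7)·(0) = 84
since m = R²·65 − 84²:  R² = (7056 + 809) / 65 = 121
R = √121 = 11  ⇒  r_B = 11 − 8 = 3

rB=3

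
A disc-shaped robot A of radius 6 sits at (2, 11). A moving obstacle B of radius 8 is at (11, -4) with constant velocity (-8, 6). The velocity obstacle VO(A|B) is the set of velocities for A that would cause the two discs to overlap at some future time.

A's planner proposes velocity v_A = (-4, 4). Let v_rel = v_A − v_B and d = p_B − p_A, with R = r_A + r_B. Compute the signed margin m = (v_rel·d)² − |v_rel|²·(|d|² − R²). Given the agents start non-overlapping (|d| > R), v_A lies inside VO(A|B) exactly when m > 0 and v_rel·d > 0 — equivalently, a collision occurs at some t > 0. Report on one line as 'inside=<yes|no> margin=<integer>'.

d = (9, -15),  |d|² = 306;  R = 6+8 = 14,  c = 306−14² = 110
v_rel = (4, -2),  |v_rel|² = 20;  v_rel·d = (4)·(9) + (-2)·(-15) = 66
20·t² − 132·t + 110 = 0  ⇒  m = 66² − 20·110 = 2156
m = 2156 > 0,  v_rel·d = 66 > 0  ⇒  inside

inside=yes margin=2156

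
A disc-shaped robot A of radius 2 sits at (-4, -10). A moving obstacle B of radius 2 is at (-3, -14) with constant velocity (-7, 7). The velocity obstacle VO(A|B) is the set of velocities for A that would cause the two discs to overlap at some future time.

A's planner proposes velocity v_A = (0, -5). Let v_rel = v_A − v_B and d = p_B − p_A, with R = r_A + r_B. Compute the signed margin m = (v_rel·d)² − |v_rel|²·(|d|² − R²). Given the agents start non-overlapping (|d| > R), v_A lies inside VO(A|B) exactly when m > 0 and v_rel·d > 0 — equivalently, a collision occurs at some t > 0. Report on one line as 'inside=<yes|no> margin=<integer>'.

d = (1, -4),  |d|² = 17;  R = 2+2 = 4,  c = 17−4² = 1
v_rel = (7, -12),  |v_rel|² = 193;  v_rel·d = (7)·(1) + (-12)·(-4) = 55
193·t² − 110·t + 1 = 0  ⇒  m = 55² − 193·1 = 2832
m = 2832 > 0,  v_rel·d = 55 > 0  ⇒  inside

inside=yes margin=2832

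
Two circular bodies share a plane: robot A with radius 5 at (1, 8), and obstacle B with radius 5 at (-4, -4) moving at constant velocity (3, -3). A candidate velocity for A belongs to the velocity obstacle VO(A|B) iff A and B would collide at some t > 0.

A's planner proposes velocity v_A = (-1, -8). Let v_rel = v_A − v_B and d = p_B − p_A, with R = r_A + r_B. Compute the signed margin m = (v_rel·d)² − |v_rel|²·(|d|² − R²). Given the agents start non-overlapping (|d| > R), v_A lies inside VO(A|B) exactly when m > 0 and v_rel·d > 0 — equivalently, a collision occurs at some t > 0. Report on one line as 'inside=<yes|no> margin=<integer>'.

d = (-5, -12),  |d|² = 169;  R = 5+5 = 10,  c = 169−10² = 69
v_rel = (-4, -5),  |v_rel|² = 41;  v_rel·d = (-4)·(-5) + (-5)·(-12) = 80
41·t² − 160·t + 69 = 0  ⇒  m = 80² − 41·69 = 3571
m = 3571 > 0,  v_rel·d = 80 > 0  ⇒  inside

inside=yes margin=3571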